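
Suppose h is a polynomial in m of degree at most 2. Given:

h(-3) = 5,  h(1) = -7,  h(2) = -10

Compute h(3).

-13

Write h(m) = am² + bm + c; the 3 given values yield a linear system in the 3 coefficients.
Solving, the leading coefficient vanishes, and h(m) = -3m - 4.
Then h(3) = -13.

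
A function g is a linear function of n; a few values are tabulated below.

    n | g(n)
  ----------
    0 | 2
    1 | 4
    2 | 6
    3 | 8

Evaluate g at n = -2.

-2

Write g(n) = an + b; the 4 given values yield a linear system in the 2 coefficients.
Solving, g(n) = 2n + 2.
Then g(-2) = -2.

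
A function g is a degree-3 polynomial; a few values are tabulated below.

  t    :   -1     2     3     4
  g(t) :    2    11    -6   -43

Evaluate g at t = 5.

-106

Write g(t) = at³ + bt² + ct + d; the 4 given values yield a linear system in the 4 coefficients.
Solving, g(t) = -t³ - t² + 7t + 9.
Then g(5) = -106.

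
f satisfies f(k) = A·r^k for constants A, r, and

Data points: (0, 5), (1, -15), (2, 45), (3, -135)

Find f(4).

405

Consecutive ratio: -15/5 = -3, and 45/(-15) = -3, so r = -3.
Then A·(-3)^0 = 5 gives A = 5, and f(k) = 5·(-3)^k.
f(4) = 5·(-3)^4 = 405.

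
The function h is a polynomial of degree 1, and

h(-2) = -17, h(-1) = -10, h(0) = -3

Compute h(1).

First differences: 7, 7.
Level-1 differences are constant, so h has degree 1.
Fitting a degree-1 polynomial gives h(x) = 7x - 3.
Then h(1) = 4.

4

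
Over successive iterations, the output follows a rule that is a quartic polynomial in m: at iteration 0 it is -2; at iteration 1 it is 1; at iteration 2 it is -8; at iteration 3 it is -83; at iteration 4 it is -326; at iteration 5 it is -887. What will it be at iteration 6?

-1964

Write the value at m as f(m).
Write f(m) = am^4 + bm³ + cm² + dm + e; the 6 given values yield a linear system in the 5 coefficients.
Solving, f(m) = -2m^4 + 3m³ - m² + 3m - 2.
Then f(6) = -1964.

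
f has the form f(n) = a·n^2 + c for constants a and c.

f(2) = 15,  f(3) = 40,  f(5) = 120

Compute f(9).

From f(2) = 15 and f(3) = 40: 4a + c = 15 and 9a + c = 40.
Subtracting: 5a = 25, so a = 5; then c = 15 − 5·4 = -5.
So f(n) = 5n² − 5, and f(9) = 400.

400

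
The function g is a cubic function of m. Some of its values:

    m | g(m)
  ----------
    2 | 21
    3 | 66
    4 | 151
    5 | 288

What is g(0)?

3

Write g(m) = am³ + bm² + cm + d; the 4 given values yield a linear system in the 4 coefficients.
Solving, g(m) = 2m³ + 2m² - 3m + 3.
The constant term is g(0) = 3.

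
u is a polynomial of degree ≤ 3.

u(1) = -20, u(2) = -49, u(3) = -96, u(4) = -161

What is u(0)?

-9

First differences: -29, -47, -65. Second differences: -18, -18.
Level-2 differences are constant, so u has degree 2.
Fitting a degree-2 polynomial gives u(n) = -9n² - 2n - 9.
The constant term is u(0) = -9.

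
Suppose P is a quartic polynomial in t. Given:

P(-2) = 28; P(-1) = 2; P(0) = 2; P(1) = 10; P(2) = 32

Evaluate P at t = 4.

Write P(t) = at^4 + bt³ + ct² + dt + e; the 5 given values yield a linear system in the 5 coefficients.
Solving, P(t) = t^4 - t³ + 3t² + 5t + 2.
Then P(4) = 262.

262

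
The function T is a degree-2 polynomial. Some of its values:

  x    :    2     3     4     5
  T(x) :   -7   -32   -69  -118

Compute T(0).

7

First differences: -25, -37, -49. Second differences: -12, -12.
Level-2 differences are constant, so T has degree 2.
Fitting a degree-2 polynomial gives T(x) = -6x² + 5x + 7.
Then T(0) = 7.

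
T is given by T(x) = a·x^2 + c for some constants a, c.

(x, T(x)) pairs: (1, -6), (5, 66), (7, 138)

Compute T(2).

3

From T(1) = -6 and T(5) = 66: 1a + c = -6 and 25a + c = 66.
Subtracting: 24a = 72, so a = 3; then c = -6 − 3·1 = -9.
So T(x) = 3x² − 9, and T(2) = 3.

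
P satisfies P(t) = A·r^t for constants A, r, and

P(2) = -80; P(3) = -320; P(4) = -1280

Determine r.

Consecutive ratio: -320/(-80) = 4, and -1280/(-320) = 4, so r = 4.
Then A·4^2 = -80 gives A = -5, and P(t) = -5·4^t.

4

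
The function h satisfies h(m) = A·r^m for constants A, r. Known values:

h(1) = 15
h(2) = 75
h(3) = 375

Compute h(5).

9375

Consecutive ratio: 75/15 = 5, and 375/75 = 5, so r = 5.
Then A·5^1 = 15 gives A = 3, and h(m) = 3·5^m.
h(5) = 3·5^5 = 9375.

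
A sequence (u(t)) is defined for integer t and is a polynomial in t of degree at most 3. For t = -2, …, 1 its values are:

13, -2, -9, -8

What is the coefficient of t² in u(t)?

First differences: -15, -7, 1. Second differences: 8, 8.
Level-2 differences are constant, so u has degree 2.
Fitting a degree-2 polynomial gives u(t) = 4t² - 3t - 9.
The coefficient of t² is 4.

4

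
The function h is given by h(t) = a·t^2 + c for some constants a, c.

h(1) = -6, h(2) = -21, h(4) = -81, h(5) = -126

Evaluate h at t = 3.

-46

From h(1) = -6 and h(2) = -21: 1a + c = -6 and 4a + c = -21.
Subtracting: 3a = -15, so a = -5; then c = -6 − (-5)·1 = -1.
So h(t) = -5t² − 1, and h(3) = -46.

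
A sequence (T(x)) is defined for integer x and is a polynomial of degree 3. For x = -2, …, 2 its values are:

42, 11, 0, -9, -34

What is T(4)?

Write T(x) = ax³ + bx² + cx + d; the 5 given values yield a linear system in the 4 coefficients.
Solving, T(x) = -3x³ + x² - 7x.
Then T(4) = -204.

-204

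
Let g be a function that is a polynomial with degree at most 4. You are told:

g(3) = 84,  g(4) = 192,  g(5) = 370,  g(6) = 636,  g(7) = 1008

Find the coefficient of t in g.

4

Write g(t) = at^4 + bt³ + ct² + dt + e; the 5 given values yield a linear system in the 5 coefficients.
Solving, the leading coefficient vanishes, and g(t) = 3t³ - t² + 4t.
The coefficient of t is 4.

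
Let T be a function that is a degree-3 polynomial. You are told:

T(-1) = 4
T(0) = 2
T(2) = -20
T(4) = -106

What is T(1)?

Write T(m) = am³ + bm² + cm + d; the 4 given values yield a linear system in the 4 coefficients.
Solving, T(m) = -m³ - 2m² - 3m + 2.
Then T(1) = -4.

-4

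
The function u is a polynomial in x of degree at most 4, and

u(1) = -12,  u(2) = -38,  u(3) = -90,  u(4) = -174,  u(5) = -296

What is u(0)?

First differences: -26, -52, -84, -122. Second differences: -26, -32, -38. Third differences: -6, -6.
Level-3 differences are constant, so u has degree 3.
Fitting a degree-3 polynomial gives u(x) = -x³ - 7x² + 2x - 6.
The constant term is u(0) = -6.

-6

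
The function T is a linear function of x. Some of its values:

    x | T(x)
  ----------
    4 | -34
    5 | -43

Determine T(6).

-52

Write T(x) = ax + b; the 2 given values yield a linear system in the 2 coefficients.
Solving, T(x) = -9x + 2.
Then T(6) = -52.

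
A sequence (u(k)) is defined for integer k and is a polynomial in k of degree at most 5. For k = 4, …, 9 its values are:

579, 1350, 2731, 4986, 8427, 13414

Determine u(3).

202

Write u(k) = ak^5 + bk^4 + ck³ + dk² + ek + p; the 6 given values yield a linear system in the 6 coefficients.
Solving, the leading coefficient vanishes, and u(k) = 2k^4 + 3k² + 6k - 5.
Then u(3) = 202.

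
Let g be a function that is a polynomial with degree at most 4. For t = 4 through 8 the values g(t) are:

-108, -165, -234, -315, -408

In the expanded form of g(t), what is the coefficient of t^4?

First differences: -57, -69, -81, -93. Second differences: -12, -12, -12.
Level-2 differences are constant, so g has degree 2.
Fitting a degree-2 polynomial gives g(t) = -6t² - 3t.
The coefficient of t^4 is 0.

0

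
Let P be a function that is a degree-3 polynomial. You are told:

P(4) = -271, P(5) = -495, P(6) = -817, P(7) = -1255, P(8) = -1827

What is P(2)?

First differences: -224, -322, -438, -572. Second differences: -98, -116, -134. Third differences: -18, -18.
Level-3 differences are constant, so P has degree 3.
Fitting a degree-3 polynomial gives P(t) = -3t³ - 4t² - 5t + 5.
Then P(2) = -45.

-45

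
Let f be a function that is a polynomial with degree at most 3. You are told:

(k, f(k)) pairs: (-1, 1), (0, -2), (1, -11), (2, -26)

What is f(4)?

First differences: -3, -9, -15. Second differences: -6, -6.
Level-2 differences are constant, so f has degree 2.
Fitting a degree-2 polynomial gives f(k) = -3k² - 6k - 2.
Then f(4) = -74.

-74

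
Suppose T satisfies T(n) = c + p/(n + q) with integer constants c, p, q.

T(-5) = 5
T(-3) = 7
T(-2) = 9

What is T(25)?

0

(T(n) − c)(n + q) = p for each data point; the three points give a linear system in c and q, then p follows.
Solving: c = 1, q = -1, p = -24, so T(n) = 1 − 24/(n − 1).
Then T(25) = 1 − 24/24 = 0.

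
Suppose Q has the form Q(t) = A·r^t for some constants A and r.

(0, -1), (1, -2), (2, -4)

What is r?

2

Consecutive ratio: -2/(-1) = 2, and -4/(-2) = 2, so r = 2.
Then A·2^0 = -1 gives A = -1, and Q(t) = -1·2^t.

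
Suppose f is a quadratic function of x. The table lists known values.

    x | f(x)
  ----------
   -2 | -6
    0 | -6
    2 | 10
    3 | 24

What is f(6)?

Write f(x) = ax² + bx + c; the 4 given values yield a linear system in the 3 coefficients.
Solving, f(x) = 2x² + 4x - 6.
Then f(6) = 90.

90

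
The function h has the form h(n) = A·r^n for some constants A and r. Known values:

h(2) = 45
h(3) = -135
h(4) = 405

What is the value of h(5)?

Consecutive ratio: -135/45 = -3, and 405/(-135) = -3, so r = -3.
Then A·(-3)^2 = 45 gives A = 5, and h(n) = 5·(-3)^n.
h(5) = 5·(-3)^5 = -1215.

-1215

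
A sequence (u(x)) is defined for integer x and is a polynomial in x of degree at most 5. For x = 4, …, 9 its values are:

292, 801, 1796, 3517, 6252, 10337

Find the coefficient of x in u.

6

First differences: 509, 995, 1721, 2735, 4085. Second differences: 486, 726, 1014, 1350. Third differences: 240, 288, 336. Fourth differences: 48, 48.
Level-4 differences are constant, so u has degree 4.
Fitting a degree-4 polynomial gives u(x) = 2x^4 - 4x³ + x² + 6x - 4.
The coefficient of x is 6.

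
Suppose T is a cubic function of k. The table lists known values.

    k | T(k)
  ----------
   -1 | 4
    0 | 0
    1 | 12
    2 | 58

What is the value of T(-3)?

-12

Write T(k) = ak³ + bk² + ck + d; the 4 given values yield a linear system in the 4 coefficients.
Solving, T(k) = 3k³ + 8k² + k.
Then T(-3) = -12.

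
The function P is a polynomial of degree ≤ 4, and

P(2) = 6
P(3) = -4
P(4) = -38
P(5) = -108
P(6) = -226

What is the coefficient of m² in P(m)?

6

First differences: -10, -34, -70, -118. Second differences: -24, -36, -48. Third differences: -12, -12.
Level-3 differences are constant, so P has degree 3.
Fitting a degree-3 polynomial gives P(m) = -2m³ + 6m² - 2m + 2.
The coefficient of m² is 6.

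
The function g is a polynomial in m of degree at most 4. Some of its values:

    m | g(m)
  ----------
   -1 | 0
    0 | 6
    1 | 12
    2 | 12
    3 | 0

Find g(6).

-168

First differences: 6, 6, 0, -12. Second differences: 0, -6, -12. Third differences: -6, -6.
Level-3 differences are constant, so g has degree 3.
Fitting a degree-3 polynomial gives g(m) = -m³ + 7m + 6.
Then g(6) = -168.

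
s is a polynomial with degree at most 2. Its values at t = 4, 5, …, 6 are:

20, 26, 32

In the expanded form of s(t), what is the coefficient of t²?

0

First differences: 6, 6.
Level-1 differences are constant, so s has degree 1.
Fitting a degree-1 polynomial gives s(t) = 6t - 4.
The coefficient of t² is 0.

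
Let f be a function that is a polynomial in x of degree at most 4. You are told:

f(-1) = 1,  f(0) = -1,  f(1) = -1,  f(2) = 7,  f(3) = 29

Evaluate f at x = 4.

71

Write f(x) = ax^4 + bx³ + cx² + dx + e; the 5 given values yield a linear system in the 5 coefficients.
Solving, the leading coefficient vanishes, and f(x) = x³ + x² - 2x - 1.
Then f(4) = 71.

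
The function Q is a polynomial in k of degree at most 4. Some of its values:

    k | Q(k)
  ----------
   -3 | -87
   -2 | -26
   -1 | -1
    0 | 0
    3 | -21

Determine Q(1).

Write Q(k) = ak^4 + bk³ + ck² + dk + e; the 5 given values yield a linear system in the 5 coefficients.
Solving, the leading coefficient vanishes, and Q(k) = 2k³ - 6k² - 7k.
Then Q(1) = -11.

-11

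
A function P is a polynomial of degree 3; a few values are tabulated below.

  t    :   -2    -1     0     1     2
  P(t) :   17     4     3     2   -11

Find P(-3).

54

First differences: -13, -1, -1, -13. Second differences: 12, 0, -12. Third differences: -12, -12.
Level-3 differences are constant, so P has degree 3.
Fitting a degree-3 polynomial gives P(t) = -2t³ + t + 3.
Then P(-3) = 54.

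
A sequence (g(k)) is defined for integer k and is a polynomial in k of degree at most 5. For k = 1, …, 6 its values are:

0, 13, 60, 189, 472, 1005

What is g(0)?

-3

First differences: 13, 47, 129, 283, 533. Second differences: 34, 82, 154, 250. Third differences: 48, 72, 96. Fourth differences: 24, 24.
Level-4 differences are constant, so g has degree 4.
Fitting a degree-4 polynomial gives g(k) = k^4 - 2k³ + 4k² - 3.
The constant term is g(0) = -3.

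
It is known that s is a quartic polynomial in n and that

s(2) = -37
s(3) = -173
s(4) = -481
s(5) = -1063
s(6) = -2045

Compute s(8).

-5833

Write s(n) = an^4 + bn³ + cn² + dn + e; the 5 given values yield a linear system in the 5 coefficients.
Solving, s(n) = -n^4 - 3n³ - 4n² + 6n + 7.
Then s(8) = -5833.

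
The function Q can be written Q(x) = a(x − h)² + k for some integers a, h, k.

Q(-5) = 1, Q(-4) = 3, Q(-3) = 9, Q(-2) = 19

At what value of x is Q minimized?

-5

First differences 2, 6, 10; second difference 4 = 2a, so a = 2.
Expanding, the x-coefficient is −2ah = -4h; matching it to the data gives h = -5, and then k = 1.
So Q(x) = 2(x + 5)² + 1.
Hence h = -5.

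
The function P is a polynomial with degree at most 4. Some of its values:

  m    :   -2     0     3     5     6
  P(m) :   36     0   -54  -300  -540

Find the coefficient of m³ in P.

Write P(m) = am^4 + bm³ + cm² + dm + e; the 5 given values yield a linear system in the 5 coefficients.
Solving, the leading coefficient vanishes, and P(m) = -3m³ + 3m².
The coefficient of m³ is -3.

-3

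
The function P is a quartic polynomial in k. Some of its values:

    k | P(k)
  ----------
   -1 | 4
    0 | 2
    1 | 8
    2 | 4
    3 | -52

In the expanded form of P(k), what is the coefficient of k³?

Write P(k) = ak^4 + bk³ + ck² + dk + e; the 5 given values yield a linear system in the 5 coefficients.
Solving, P(k) = -k^4 - k³ + 5k² + 3k + 2.
The coefficient of k³ is -1.

-1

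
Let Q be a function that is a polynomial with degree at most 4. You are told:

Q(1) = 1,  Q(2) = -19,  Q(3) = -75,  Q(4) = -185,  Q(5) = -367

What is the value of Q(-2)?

First differences: -20, -56, -110, -182. Second differences: -36, -54, -72. Third differences: -18, -18.
Level-3 differences are constant, so Q has degree 3.
Fitting a degree-3 polynomial gives Q(k) = -3k³ + k + 3.
Then Q(-2) = 25.

25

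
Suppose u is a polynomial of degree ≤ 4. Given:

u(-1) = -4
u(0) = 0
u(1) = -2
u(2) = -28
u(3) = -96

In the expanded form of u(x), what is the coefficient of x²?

Write u(x) = ax^4 + bx³ + cx² + dx + e; the 5 given values yield a linear system in the 5 coefficients.
Solving, the leading coefficient vanishes, and u(x) = -3x³ - 3x² + 4x.
The coefficient of x² is -3.

-3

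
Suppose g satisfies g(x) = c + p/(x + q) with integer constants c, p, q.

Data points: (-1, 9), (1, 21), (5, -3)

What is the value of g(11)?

1

(g(x) − c)(x + q) = p for each data point; the three points give a linear system in c and q, then p follows.
Solving: c = 3, q = -2, p = -18, so g(x) = 3 − 18/(x − 2).
Then g(11) = 3 − 18/9 = 1.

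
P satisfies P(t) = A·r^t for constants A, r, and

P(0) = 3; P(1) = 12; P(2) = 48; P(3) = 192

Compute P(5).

3072

Consecutive ratio: 12/3 = 4, and 48/12 = 4, so r = 4.
Then A·4^0 = 3 gives A = 3, and P(t) = 3·4^t.
P(5) = 3·4^5 = 3072.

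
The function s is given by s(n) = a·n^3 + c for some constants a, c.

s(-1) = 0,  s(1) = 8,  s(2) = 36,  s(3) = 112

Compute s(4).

260

From s(-1) = 0 and s(1) = 8: -1a + c = 0 and 1a + c = 8.
Subtracting: 2a = 8, so a = 4; then c = 0 − 4·(-1) = 4.
So s(n) = 4n³ + 4, and s(4) = 260.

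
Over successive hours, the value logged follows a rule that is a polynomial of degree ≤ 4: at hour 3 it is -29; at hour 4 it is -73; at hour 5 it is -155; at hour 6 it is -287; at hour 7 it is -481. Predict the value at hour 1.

-7

Write the value at x as P(x).
Write P(x) = ax^4 + bx³ + cx² + dx + e; the 5 given values yield a linear system in the 5 coefficients.
Solving, the leading coefficient vanishes, and P(x) = -2x³ + 5x² - 5x - 5.
Then P(1) = -7.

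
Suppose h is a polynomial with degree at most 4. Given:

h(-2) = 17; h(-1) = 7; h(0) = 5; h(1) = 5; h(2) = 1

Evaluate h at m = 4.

-43

First differences: -10, -2, 0, -4. Second differences: 8, 2, -4. Third differences: -6, -6.
Level-3 differences are constant, so h has degree 3.
Fitting a degree-3 polynomial gives h(m) = -m³ + m² + 5.
Then h(4) = -43.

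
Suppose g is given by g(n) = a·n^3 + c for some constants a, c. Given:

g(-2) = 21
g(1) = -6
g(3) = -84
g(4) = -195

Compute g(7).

From g(-2) = 21 and g(1) = -6: -8a + c = 21 and 1a + c = -6.
Subtracting: 9a = -27, so a = -3; then c = 21 − (-3)·(-8) = -3.
So g(n) = -3n³ − 3, and g(7) = -1032.

-1032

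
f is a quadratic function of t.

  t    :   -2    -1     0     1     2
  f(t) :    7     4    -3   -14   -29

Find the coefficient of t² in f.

Write f(t) = at² + bt + c; the 5 given values yield a linear system in the 3 coefficients.
Solving, f(t) = -2t² - 9t - 3.
The coefficient of t² is -2.

-2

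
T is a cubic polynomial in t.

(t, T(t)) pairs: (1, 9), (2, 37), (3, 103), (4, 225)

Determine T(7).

Write T(t) = at³ + bt² + ct + d; the 4 given values yield a linear system in the 4 coefficients.
Solving, T(t) = 3t³ + t² + 4t + 1.
Then T(7) = 1107.

1107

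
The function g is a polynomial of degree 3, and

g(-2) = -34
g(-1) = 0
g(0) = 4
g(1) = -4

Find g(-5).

Write g(n) = an³ + bn² + cn + d; the 4 given values yield a linear system in the 4 coefficients.
Solving, g(n) = 3n³ - 6n² - 5n + 4.
Then g(-5) = -496.

-496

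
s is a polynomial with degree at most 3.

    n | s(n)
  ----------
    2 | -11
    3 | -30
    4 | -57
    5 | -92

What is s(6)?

-135

First differences: -19, -27, -35. Second differences: -8, -8.
Level-2 differences are constant, so s has degree 2.
Fitting a degree-2 polynomial gives s(n) = -4n² + n + 3.
Then s(6) = -135.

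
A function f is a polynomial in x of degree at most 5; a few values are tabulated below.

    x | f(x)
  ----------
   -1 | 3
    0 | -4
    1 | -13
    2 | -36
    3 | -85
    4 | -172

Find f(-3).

First differences: -7, -9, -23, -49, -87. Second differences: -2, -14, -26, -38. Third differences: -12, -12, -12.
Level-3 differences are constant, so f has degree 3.
Fitting a degree-3 polynomial gives f(x) = -2x³ - x² - 6x - 4.
Then f(-3) = 59.

59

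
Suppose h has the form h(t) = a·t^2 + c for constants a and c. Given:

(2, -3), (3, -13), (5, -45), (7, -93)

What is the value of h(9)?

From h(2) = -3 and h(3) = -13: 4a + c = -3 and 9a + c = -13.
Subtracting: 5a = -10, so a = -2; then c = -3 − (-2)·4 = 5.
So h(t) = -2t² + 5, and h(9) = -157.

-157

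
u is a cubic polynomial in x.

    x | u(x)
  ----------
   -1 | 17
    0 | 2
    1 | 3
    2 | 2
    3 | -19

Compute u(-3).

167

First differences: -15, 1, -1, -21. Second differences: 16, -2, -20. Third differences: -18, -18.
Level-3 differences are constant, so u has degree 3.
Fitting a degree-3 polynomial gives u(x) = -3x³ + 8x² - 4x + 2.
Then u(-3) = 167.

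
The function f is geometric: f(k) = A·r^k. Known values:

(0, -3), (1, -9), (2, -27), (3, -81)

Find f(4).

-243

Consecutive ratio: -9/(-3) = 3, and -27/(-9) = 3, so r = 3.
Then A·3^0 = -3 gives A = -3, and f(k) = -3·3^k.
f(4) = -3·3^4 = -243.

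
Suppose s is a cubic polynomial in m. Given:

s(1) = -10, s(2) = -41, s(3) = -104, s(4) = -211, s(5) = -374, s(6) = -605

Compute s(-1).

4

First differences: -31, -63, -107, -163, -231. Second differences: -32, -44, -56, -68. Third differences: -12, -12, -12.
Level-3 differences are constant, so s has degree 3.
Fitting a degree-3 polynomial gives s(m) = -2m³ - 4m² - 5m + 1.
Then s(-1) = 4.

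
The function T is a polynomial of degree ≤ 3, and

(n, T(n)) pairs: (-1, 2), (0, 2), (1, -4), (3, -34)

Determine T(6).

-124

Write T(n) = an³ + bn² + cn + d; the 4 given values yield a linear system in the 4 coefficients.
Solving, the leading coefficient vanishes, and T(n) = -3n² - 3n + 2.
Then T(6) = -124.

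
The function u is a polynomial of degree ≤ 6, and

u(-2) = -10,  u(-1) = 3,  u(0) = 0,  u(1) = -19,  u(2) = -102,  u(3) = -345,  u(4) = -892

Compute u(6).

First differences: 13, -3, -19, -83, -243, -547. Second differences: -16, -16, -64, -160, -304. Third differences: 0, -48, -96, -144. Fourth differences: -48, -48, -48.
Level-4 differences are constant, so u has degree 4.
Fitting a degree-4 polynomial gives u(x) = -2x^4 - 4x³ - 6x² - 7x.
Then u(6) = -3714.

-3714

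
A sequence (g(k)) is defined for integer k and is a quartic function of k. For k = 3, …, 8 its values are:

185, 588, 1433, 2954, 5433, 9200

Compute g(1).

First differences: 403, 845, 1521, 2479, 3767. Second differences: 442, 676, 958, 1288. Third differences: 234, 282, 330. Fourth differences: 48, 48.
Level-4 differences are constant, so g has degree 4.
Fitting a degree-4 polynomial gives g(k) = 2k^4 + 3k³ - 9k² + 5k + 8.
Then g(1) = 9.

9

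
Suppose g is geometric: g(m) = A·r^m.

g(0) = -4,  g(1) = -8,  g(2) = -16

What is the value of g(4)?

Consecutive ratio: -8/(-4) = 2, and -16/(-8) = 2, so r = 2.
Then A·2^0 = -4 gives A = -4, and g(m) = -4·2^m.
g(4) = -4·2^4 = -64.

-64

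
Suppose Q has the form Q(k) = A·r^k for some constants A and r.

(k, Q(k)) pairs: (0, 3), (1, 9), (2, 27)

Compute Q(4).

243

Consecutive ratio: 9/3 = 3, and 27/9 = 3, so r = 3.
Then A·3^0 = 3 gives A = 3, and Q(k) = 3·3^k.
Q(4) = 3·3^4 = 243.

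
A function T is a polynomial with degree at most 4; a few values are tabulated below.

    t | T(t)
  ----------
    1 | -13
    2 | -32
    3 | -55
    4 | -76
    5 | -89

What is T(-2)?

First differences: -19, -23, -21, -13. Second differences: -4, 2, 8. Third differences: 6, 6.
Level-3 differences are constant, so T has degree 3.
Fitting a degree-3 polynomial gives T(t) = t³ - 8t² - 2t - 4.
Then T(-2) = -40.

-40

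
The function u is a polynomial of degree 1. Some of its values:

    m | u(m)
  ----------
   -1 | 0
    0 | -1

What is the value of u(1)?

Write u(m) = am + b; the 2 given values yield a linear system in the 2 coefficients.
Solving, u(m) = -m - 1.
Then u(1) = -2.

-2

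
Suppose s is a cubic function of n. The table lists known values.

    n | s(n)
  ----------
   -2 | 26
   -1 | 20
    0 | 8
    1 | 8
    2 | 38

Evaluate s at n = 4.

260

First differences: -6, -12, 0, 30. Second differences: -6, 12, 30. Third differences: 18, 18.
Level-3 differences are constant, so s has degree 3.
Fitting a degree-3 polynomial gives s(n) = 3n³ + 6n² - 9n + 8.
Then s(4) = 260.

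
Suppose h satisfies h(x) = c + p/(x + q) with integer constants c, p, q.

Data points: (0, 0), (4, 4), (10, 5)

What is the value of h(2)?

3

(h(x) − c)(x + q) = p for each data point; the three points give a linear system in c and q, then p follows.
Solving: c = 6, q = 2, p = -12, so h(x) = 6 − 12/(x + 2).
Then h(2) = 6 − 12/4 = 3.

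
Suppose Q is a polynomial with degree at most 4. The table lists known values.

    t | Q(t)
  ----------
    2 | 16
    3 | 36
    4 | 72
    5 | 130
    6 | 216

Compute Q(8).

496

Write Q(t) = at^4 + bt³ + ct² + dt + e; the 5 given values yield a linear system in the 5 coefficients.
Solving, the leading coefficient vanishes, and Q(t) = t³ - t² + 6t.
Then Q(8) = 496.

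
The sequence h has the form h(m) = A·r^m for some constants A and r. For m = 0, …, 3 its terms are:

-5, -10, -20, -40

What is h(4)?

-80

Consecutive ratio: -10/(-5) = 2, and -20/(-10) = 2, so r = 2.
Then A·2^0 = -5 gives A = -5, and h(m) = -5·2^m.
h(4) = -5·2^4 = -80.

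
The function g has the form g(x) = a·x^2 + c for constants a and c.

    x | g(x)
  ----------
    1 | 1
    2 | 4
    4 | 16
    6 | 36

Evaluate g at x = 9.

81

From g(1) = 1 and g(2) = 4: 1a + c = 1 and 4a + c = 4.
Subtracting: 3a = 3, so a = 1; then c = 1 − 1·1 = 0.
So g(x) = 1x² + 0, and g(9) = 81.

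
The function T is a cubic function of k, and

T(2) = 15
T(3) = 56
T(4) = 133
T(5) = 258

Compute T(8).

1041

Write T(k) = ak³ + bk² + ck + d; the 4 given values yield a linear system in the 4 coefficients.
Solving, T(k) = 2k³ + 3k - 7.
Then T(8) = 1041.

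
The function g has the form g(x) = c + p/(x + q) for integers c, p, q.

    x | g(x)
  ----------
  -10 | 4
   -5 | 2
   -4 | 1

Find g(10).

8

(g(x) − c)(x + q) = p for each data point; the three points give a linear system in c and q, then p follows.
Solving: c = 6, q = 0, p = 20, so g(x) = 6 + 20/(x + 0).
Then g(10) = 6 + 20/10 = 8.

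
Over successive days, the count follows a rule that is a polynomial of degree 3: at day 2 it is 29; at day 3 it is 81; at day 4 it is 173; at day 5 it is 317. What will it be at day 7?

Write the value at n as Q(n).
Write Q(n) = an³ + bn² + cn + d; the 4 given values yield a linear system in the 4 coefficients.
Solving, Q(n) = 2n³ + 2n² + 4n - 3.
Then Q(7) = 809.

809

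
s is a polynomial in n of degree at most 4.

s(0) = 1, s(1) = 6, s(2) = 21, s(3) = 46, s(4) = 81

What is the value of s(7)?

246

First differences: 5, 15, 25, 35. Second differences: 10, 10, 10.
Level-2 differences are constant, so s has degree 2.
Fitting a degree-2 polynomial gives s(n) = 5n² + 1.
Then s(7) = 246.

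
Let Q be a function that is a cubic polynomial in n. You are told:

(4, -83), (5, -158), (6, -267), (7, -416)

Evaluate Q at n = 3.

-36

Write Q(n) = an³ + bn² + cn + d; the 4 given values yield a linear system in the 4 coefficients.
Solving, Q(n) = -n³ - 2n² + 4n - 3.
Then Q(3) = -36.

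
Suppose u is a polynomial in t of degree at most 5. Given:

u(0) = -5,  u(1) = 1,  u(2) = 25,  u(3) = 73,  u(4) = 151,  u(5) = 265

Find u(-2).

First differences: 6, 24, 48, 78, 114. Second differences: 18, 24, 30, 36. Third differences: 6, 6, 6.
Level-3 differences are constant, so u has degree 3.
Fitting a degree-3 polynomial gives u(t) = t³ + 6t² - t - 5.
Then u(-2) = 13.

13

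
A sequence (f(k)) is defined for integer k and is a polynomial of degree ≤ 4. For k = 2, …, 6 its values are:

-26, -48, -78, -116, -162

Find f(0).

First differences: -22, -30, -38, -46. Second differences: -8, -8, -8.
Level-2 differences are constant, so f has degree 2.
Fitting a degree-2 polynomial gives f(k) = -4k² - 2k - 6.
Then f(0) = -6.

-6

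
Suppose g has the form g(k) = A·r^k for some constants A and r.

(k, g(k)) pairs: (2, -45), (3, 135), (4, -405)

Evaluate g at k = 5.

1215

Consecutive ratio: 135/(-45) = -3, and -405/135 = -3, so r = -3.
Then A·(-3)^2 = -45 gives A = -5, and g(k) = -5·(-3)^k.
g(5) = -5·(-3)^5 = 1215.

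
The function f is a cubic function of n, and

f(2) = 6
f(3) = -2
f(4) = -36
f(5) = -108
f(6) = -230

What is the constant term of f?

Write f(n) = an³ + bn² + cn + d; the 5 given values yield a linear system in the 4 coefficients.
Solving, f(n) = -2n³ + 5n² + 5n - 8.
The constant term is f(0) = -8.

-8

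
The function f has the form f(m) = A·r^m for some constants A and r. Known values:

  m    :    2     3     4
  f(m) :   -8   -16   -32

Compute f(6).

Consecutive ratio: -16/(-8) = 2, and -32/(-16) = 2, so r = 2.
Then A·2^2 = -8 gives A = -2, and f(m) = -2·2^m.
f(6) = -2·2^6 = -128.

-128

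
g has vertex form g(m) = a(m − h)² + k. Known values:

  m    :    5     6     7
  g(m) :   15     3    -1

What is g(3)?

First differences -12, -4; second difference 8 = 2a, so a = 4.
Expanding, the m-coefficient is −2ah = -8h; matching it to the data gives h = 7, and then k = -1.
So g(m) = 4(m − 7)² − 1.
g(3) = 4·(-4)² − 1 = 63.

63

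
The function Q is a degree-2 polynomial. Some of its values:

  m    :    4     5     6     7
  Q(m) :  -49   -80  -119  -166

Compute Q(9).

First differences: -31, -39, -47. Second differences: -8, -8.
Level-2 differences are constant, so Q has degree 2.
Fitting a degree-2 polynomial gives Q(m) = -4m² + 5m - 5.
Then Q(9) = -284.

-284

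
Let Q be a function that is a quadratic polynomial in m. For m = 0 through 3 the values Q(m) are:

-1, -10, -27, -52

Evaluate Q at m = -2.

First differences: -9, -17, -25. Second differences: -8, -8.
Level-2 differences are constant, so Q has degree 2.
Fitting a degree-2 polynomial gives Q(m) = -4m² - 5m - 1.
Then Q(-2) = -7.

-7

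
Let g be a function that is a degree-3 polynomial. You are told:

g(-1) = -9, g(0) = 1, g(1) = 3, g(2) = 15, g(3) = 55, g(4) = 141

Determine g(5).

Write g(t) = at³ + bt² + ct + d; the 6 given values yield a linear system in the 4 coefficients.
Solving, g(t) = 3t³ - 4t² + 3t + 1.
Then g(5) = 291.

291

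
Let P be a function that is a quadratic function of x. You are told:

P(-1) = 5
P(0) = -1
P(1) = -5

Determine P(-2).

Write P(x) = ax² + bx + c; the 3 given values yield a linear system in the 3 coefficients.
Solving, P(x) = x² - 5x - 1.
Then P(-2) = 13.

13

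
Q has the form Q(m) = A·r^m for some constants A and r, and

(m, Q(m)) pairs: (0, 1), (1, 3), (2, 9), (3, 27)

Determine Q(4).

Consecutive ratio: 3/1 = 3, and 9/3 = 3, so r = 3.
Then A·3^0 = 1 gives A = 1, and Q(m) = 1·3^m.
Q(4) = 1·3^4 = 81.

81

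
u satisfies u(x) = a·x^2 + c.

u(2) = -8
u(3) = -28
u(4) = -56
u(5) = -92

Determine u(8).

From u(2) = -8 and u(3) = -28: 4a + c = -8 and 9a + c = -28.
Subtracting: 5a = -20, so a = -4; then c = -8 − (-4)·4 = 8.
So u(x) = -4x² + 8, and u(8) = -248.

-248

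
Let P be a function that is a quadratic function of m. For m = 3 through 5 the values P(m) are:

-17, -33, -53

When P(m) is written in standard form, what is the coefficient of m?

-2

Write P(m) = am² + bm + c; the 3 given values yield a linear system in the 3 coefficients.
Solving, P(m) = -2m² - 2m + 7.
The coefficient of m is -2.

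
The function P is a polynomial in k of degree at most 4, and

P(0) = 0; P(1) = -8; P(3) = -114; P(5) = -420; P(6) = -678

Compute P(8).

-1464

Write P(k) = ak^4 + bk³ + ck² + dk + e; the 5 given values yield a linear system in the 5 coefficients.
Solving, the leading coefficient vanishes, and P(k) = -2k³ - 7k² + k.
Then P(8) = -1464.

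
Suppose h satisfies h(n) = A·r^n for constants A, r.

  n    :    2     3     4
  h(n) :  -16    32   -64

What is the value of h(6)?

Consecutive ratio: 32/(-16) = -2, and -64/32 = -2, so r = -2.
Then A·(-2)^2 = -16 gives A = -4, and h(n) = -4·(-2)^n.
h(6) = -4·(-2)^6 = -256.

-256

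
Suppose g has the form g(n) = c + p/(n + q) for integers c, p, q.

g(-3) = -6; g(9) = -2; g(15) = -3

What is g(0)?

-8

(g(n) − c)(n + q) = p for each data point; the three points give a linear system in c and q, then p follows.
Solving: c = -4, q = -3, p = 12, so g(n) = -4 + 12/(n − 3).
Then g(0) = -4 + 12/(-3) = -8.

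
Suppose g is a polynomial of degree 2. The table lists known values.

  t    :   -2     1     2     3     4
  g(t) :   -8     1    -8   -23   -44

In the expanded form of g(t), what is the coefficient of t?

Write g(t) = at² + bt + c; the 5 given values yield a linear system in the 3 coefficients.
Solving, g(t) = -3t² + 4.
The coefficient of t is 0.

0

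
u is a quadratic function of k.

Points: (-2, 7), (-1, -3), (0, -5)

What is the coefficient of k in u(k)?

Write u(k) = ak² + bk + c; the 3 given values yield a linear system in the 3 coefficients.
Solving, u(k) = 4k² + 2k - 5.
The coefficient of k is 2.

2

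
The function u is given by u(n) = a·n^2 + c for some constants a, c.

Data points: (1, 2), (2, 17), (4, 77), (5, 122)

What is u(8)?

From u(1) = 2 and u(2) = 17: 1a + c = 2 and 4a + c = 17.
Subtracting: 3a = 15, so a = 5; then c = 2 − 5·1 = -3.
So u(n) = 5n² − 3, and u(8) = 317.

317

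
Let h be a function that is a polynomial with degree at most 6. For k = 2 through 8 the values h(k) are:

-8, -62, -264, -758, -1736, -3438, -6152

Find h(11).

-23966

Write h(k) = ak^6 + bk^5 + ck^4 + dk³ + ek² + pk + q; the 7 given values yield a linear system in the 7 coefficients.
Solving, the top 2 coefficients vanish, and h(k) = -2k^4 + 4k³ - 8.
Then h(11) = -23966.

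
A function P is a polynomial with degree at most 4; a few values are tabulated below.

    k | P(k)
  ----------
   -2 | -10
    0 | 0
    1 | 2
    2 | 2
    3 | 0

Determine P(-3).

Write P(k) = ak^4 + bk³ + ck² + dk + e; the 5 given values yield a linear system in the 5 coefficients.
Solving, the top 2 coefficients vanish, and P(k) = -k² + 3k.
Then P(-3) = -18.

-18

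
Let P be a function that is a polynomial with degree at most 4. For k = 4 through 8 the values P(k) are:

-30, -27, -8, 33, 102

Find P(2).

-12

Write P(k) = ak^4 + bk³ + ck² + dk + e; the 5 given values yield a linear system in the 5 coefficients.
Solving, the leading coefficient vanishes, and P(k) = k³ - 7k² + 5k - 2.
Then P(2) = -12.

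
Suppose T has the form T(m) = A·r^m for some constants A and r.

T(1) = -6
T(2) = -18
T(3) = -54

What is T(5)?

-486

Consecutive ratio: -18/(-6) = 3, and -54/(-18) = 3, so r = 3.
Then A·3^1 = -6 gives A = -2, and T(m) = -2·3^m.
T(5) = -2·3^5 = -486.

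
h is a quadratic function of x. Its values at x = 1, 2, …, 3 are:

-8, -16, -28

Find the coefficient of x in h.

-2

Write h(x) = ax² + bx + c; the 3 given values yield a linear system in the 3 coefficients.
Solving, h(x) = -2x² - 2x - 4.
The coefficient of x is -2.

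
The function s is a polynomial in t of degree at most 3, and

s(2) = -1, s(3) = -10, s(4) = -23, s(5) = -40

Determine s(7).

First differences: -9, -13, -17. Second differences: -4, -4.
Level-2 differences are constant, so s has degree 2.
Fitting a degree-2 polynomial gives s(t) = -2t² + t + 5.
Then s(7) = -86.

-86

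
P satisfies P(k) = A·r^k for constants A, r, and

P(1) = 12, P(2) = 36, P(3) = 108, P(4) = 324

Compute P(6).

Consecutive ratio: 36/12 = 3, and 108/36 = 3, so r = 3.
Then A·3^1 = 12 gives A = 4, and P(k) = 4·3^k.
P(6) = 4·3^6 = 2916.

2916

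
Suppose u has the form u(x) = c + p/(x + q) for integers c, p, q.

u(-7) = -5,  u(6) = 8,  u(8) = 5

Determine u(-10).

(u(x) − c)(x + q) = p for each data point; the three points give a linear system in c and q, then p follows.
Solving: c = -1, q = -2, p = 36, so u(x) = -1 + 36/(x − 2).
Then u(-10) = -1 + 36/(-12) = -4.

-4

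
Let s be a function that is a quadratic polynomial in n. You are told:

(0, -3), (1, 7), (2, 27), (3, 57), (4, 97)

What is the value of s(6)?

Write s(n) = an² + bn + c; the 5 given values yield a linear system in the 3 coefficients.
Solving, s(n) = 5n² + 5n - 3.
Then s(6) = 207.

207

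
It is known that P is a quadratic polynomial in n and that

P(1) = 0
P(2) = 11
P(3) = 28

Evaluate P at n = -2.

Write P(n) = an² + bn + c; the 3 given values yield a linear system in the 3 coefficients.
Solving, P(n) = 3n² + 2n - 5.
Then P(-2) = 3.

3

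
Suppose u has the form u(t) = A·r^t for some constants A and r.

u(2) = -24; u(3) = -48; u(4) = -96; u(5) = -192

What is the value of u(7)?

Consecutive ratio: -48/(-24) = 2, and -96/(-48) = 2, so r = 2.
Then A·2^2 = -24 gives A = -6, and u(t) = -6·2^t.
u(7) = -6·2^7 = -768.

-768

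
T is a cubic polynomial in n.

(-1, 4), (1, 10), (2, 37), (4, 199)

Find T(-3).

Write T(n) = an³ + bn² + cn + d; the 4 given values yield a linear system in the 4 coefficients.
Solving, T(n) = 2n³ + 4n² + n + 3.
Then T(-3) = -18.

-18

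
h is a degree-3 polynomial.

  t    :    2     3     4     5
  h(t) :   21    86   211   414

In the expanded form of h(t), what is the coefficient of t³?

3

Write h(t) = at³ + bt² + ct + d; the 4 given values yield a linear system in the 4 coefficients.
Solving, h(t) = 3t³ + 3t² - 7t - 1.
The coefficient of t³ is 3.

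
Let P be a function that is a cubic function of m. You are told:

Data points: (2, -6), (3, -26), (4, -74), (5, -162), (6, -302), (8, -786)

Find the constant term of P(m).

Write P(m) = am³ + bm² + cm + d; the 6 given values yield a linear system in the 4 coefficients.
Solving, P(m) = -2m³ + 4m² - 2m - 2.
The constant term is P(0) = -2.

-2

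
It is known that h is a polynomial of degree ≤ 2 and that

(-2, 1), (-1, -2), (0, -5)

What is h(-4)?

7

First differences: -3, -3.
Level-1 differences are constant, so h has degree 1.
Fitting a degree-1 polynomial gives h(m) = -3m - 5.
Then h(-4) = 7.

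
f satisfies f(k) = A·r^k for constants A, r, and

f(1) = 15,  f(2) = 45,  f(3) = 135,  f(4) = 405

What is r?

Consecutive ratio: 45/15 = 3, and 135/45 = 3, so r = 3.
Then A·3^1 = 15 gives A = 5, and f(k) = 5·3^k.

3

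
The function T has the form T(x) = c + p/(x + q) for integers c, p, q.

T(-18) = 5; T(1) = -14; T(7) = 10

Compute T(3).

26

(T(x) − c)(x + q) = p for each data point; the three points give a linear system in c and q, then p follows.
Solving: c = 6, q = -2, p = 20, so T(x) = 6 + 20/(x − 2).
Then T(3) = 6 + 20/1 = 26.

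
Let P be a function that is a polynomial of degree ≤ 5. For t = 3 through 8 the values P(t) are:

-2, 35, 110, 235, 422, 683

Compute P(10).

1475

First differences: 37, 75, 125, 187, 261. Second differences: 38, 50, 62, 74. Third differences: 12, 12, 12.
Level-3 differences are constant, so P has degree 3.
Fitting a degree-3 polynomial gives P(t) = 2t³ - 5t² - 2t - 5.
Then P(10) = 1475.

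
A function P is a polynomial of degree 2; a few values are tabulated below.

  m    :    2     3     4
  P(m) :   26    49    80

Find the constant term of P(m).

Write P(m) = am² + bm + c; the 3 given values yield a linear system in the 3 coefficients.
Solving, P(m) = 4m² + 3m + 4.
The constant term is P(0) = 4.

4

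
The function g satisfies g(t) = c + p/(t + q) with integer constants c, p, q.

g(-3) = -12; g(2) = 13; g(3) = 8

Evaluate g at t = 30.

-1

(g(t) − c)(t + q) = p for each data point; the three points give a linear system in c and q, then p follows.
Solving: c = -2, q = 0, p = 30, so g(t) = -2 + 30/(t + 0).
Then g(30) = -2 + 30/30 = -1.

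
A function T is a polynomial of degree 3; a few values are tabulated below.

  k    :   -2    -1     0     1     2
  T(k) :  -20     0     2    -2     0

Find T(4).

70

First differences: 20, 2, -4, 2. Second differences: -18, -6, 6. Third differences: 12, 12.
Level-3 differences are constant, so T has degree 3.
Fitting a degree-3 polynomial gives T(k) = 2k³ - 3k² - 3k + 2.
Then T(4) = 70.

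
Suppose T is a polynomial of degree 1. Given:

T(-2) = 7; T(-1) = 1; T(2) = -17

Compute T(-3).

Write T(t) = at + b; the 3 given values yield a linear system in the 2 coefficients.
Solving, T(t) = -6t - 5.
Then T(-3) = 13.

13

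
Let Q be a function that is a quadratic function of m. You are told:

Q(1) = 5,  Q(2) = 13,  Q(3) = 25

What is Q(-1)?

Write Q(m) = am² + bm + c; the 3 given values yield a linear system in the 3 coefficients.
Solving, Q(m) = 2m² + 2m + 1.
Then Q(-1) = 1.

1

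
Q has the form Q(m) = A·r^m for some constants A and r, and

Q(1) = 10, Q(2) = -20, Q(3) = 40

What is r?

Consecutive ratio: -20/10 = -2, and 40/(-20) = -2, so r = -2.
Then A·(-2)^1 = 10 gives A = -5, and Q(m) = -5·(-2)^m.

-2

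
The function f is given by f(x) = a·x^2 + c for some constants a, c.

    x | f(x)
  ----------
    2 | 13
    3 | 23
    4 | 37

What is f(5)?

55

From f(2) = 13 and f(3) = 23: 4a + c = 13 and 9a + c = 23.
Subtracting: 5a = 10, so a = 2; then c = 13 − 2·4 = 5.
So f(x) = 2x² + 5, and f(5) = 55.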